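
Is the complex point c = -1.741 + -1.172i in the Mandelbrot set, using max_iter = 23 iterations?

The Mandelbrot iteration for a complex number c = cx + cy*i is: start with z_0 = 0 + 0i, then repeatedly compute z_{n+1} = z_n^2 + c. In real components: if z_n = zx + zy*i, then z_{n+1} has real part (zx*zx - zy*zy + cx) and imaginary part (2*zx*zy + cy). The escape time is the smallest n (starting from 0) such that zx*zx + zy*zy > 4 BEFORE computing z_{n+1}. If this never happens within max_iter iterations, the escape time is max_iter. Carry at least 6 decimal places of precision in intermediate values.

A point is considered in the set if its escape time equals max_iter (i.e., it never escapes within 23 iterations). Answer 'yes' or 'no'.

z_0 = 0 + 0i, c = -1.7410 + -1.1720i
Iter 1: z = -1.7410 + -1.1720i, |z|^2 = 4.4047
Escaped at iteration 1

Answer: no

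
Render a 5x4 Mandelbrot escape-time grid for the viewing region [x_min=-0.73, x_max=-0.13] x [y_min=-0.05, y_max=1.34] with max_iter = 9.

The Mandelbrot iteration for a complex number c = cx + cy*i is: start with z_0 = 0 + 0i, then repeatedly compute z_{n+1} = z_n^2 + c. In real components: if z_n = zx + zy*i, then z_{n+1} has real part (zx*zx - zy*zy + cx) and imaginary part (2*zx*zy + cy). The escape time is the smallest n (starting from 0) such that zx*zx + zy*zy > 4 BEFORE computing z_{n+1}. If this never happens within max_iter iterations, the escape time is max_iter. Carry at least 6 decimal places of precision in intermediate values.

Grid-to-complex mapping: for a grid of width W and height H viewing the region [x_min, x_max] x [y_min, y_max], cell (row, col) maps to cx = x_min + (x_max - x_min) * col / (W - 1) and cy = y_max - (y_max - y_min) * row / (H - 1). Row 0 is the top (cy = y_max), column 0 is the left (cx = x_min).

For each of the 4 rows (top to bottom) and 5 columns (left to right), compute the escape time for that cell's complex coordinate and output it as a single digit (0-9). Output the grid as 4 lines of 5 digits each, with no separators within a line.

(row=0, col=0): c = -0.7300 + 1.3400i → escape time 2
(row=0, col=1): c = -0.5800 + 1.3400i → escape time 2
(row=0, col=2): c = -0.4300 + 1.3400i → escape time 2
(row=0, col=3): c = -0.2800 + 1.3400i → escape time 2
(row=0, col=4): c = -0.1300 + 1.3400i → escape time 2
(row=1, col=0): c = -0.7300 + 0.8767i → escape time 4
(row=1, col=1): c = -0.5800 + 0.8767i → escape time 4
(row=1, col=2): c = -0.4300 + 0.8767i → escape time 5
(row=1, col=3): c = -0.2800 + 0.8767i → escape time 8
(row=1, col=4): c = -0.1300 + 0.8767i → escape time 9
(row=2, col=0): c = -0.7300 + 0.4133i → escape time 9
(row=2, col=1): c = -0.5800 + 0.4133i → escape time 9
(row=2, col=2): c = -0.4300 + 0.4133i → escape time 9
(row=2, col=3): c = -0.2800 + 0.4133i → escape time 9
(row=2, col=4): c = -0.1300 + 0.4133i → escape time 9
(row=3, col=0): c = -0.7300 + -0.0500i → escape time 9
(row=3, col=1): c = -0.5800 + -0.0500i → escape time 9
(row=3, col=2): c = -0.4300 + -0.0500i → escape time 9
(row=3, col=3): c = -0.2800 + -0.0500i → escape time 9
(row=3, col=4): c = -0.1300 + -0.0500i → escape time 9

Answer: 22222
44589
99999
99999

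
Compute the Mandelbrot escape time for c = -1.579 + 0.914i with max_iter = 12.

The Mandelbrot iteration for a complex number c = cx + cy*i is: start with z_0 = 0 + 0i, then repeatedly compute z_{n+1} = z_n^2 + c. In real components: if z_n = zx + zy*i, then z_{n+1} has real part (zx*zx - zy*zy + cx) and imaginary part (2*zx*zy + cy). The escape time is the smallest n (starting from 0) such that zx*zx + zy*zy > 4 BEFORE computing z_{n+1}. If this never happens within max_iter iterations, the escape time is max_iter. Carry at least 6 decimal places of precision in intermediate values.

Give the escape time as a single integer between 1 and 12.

z_0 = 0 + 0i, c = -1.5790 + 0.9140i
Iter 1: z = -1.5790 + 0.9140i, |z|^2 = 3.3286
Iter 2: z = 0.0788 + -1.9724i, |z|^2 = 3.8966
Iter 3: z = -5.4632 + 0.6030i, |z|^2 = 30.2100
Escaped at iteration 3

Answer: 3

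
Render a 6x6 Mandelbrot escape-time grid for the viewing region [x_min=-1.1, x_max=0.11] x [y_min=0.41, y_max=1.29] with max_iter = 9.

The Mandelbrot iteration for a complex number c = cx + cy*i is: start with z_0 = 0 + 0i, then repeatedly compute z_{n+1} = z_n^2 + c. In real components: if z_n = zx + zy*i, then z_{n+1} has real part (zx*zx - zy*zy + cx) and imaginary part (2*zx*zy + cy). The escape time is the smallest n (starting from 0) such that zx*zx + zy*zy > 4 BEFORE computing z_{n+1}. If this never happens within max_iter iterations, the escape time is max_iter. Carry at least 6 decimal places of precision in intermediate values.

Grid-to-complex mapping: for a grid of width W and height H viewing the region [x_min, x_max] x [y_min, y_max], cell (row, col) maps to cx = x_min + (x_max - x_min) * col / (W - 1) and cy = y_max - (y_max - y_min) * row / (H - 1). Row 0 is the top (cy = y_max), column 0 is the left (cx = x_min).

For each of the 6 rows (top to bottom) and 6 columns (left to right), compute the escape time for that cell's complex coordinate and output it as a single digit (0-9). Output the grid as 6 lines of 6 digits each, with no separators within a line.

Answer: 223322
333454
334595
345797
459999
679999

Derivation:
(row=0, col=0): c = -1.1000 + 1.2900i → escape time 2
(row=0, col=1): c = -0.8580 + 1.2900i → escape time 2
(row=0, col=2): c = -0.6160 + 1.2900i → escape time 3
(row=0, col=3): c = -0.3740 + 1.2900i → escape time 3
(row=0, col=4): c = -0.1320 + 1.2900i → escape time 2
(row=0, col=5): c = 0.1100 + 1.2900i → escape time 2
(row=1, col=0): c = -1.1000 + 1.1140i → escape time 3
(row=1, col=1): c = -0.8580 + 1.1140i → escape time 3
(row=1, col=2): c = -0.6160 + 1.1140i → escape time 3
(row=1, col=3): c = -0.3740 + 1.1140i → escape time 4
(row=1, col=4): c = -0.1320 + 1.1140i → escape time 5
(row=1, col=5): c = 0.1100 + 1.1140i → escape time 4
(row=2, col=0): c = -1.1000 + 0.9380i → escape time 3
(row=2, col=1): c = -0.8580 + 0.9380i → escape time 3
(row=2, col=2): c = -0.6160 + 0.9380i → escape time 4
(row=2, col=3): c = -0.3740 + 0.9380i → escape time 5
(row=2, col=4): c = -0.1320 + 0.9380i → escape time 9
(row=2, col=5): c = 0.1100 + 0.9380i → escape time 5
(row=3, col=0): c = -1.1000 + 0.7620i → escape time 3
(row=3, col=1): c = -0.8580 + 0.7620i → escape time 4
(row=3, col=2): c = -0.6160 + 0.7620i → escape time 5
(row=3, col=3): c = -0.3740 + 0.7620i → escape time 7
(row=3, col=4): c = -0.1320 + 0.7620i → escape time 9
(row=3, col=5): c = 0.1100 + 0.7620i → escape time 7
(row=4, col=0): c = -1.1000 + 0.5860i → escape time 4
(row=4, col=1): c = -0.8580 + 0.5860i → escape time 5
(row=4, col=2): c = -0.6160 + 0.5860i → escape time 9
(row=4, col=3): c = -0.3740 + 0.5860i → escape time 9
(row=4, col=4): c = -0.1320 + 0.5860i → escape time 9
(row=4, col=5): c = 0.1100 + 0.5860i → escape time 9
(row=5, col=0): c = -1.1000 + 0.4100i → escape time 6
(row=5, col=1): c = -0.8580 + 0.4100i → escape time 7
(row=5, col=2): c = -0.6160 + 0.4100i → escape time 9
(row=5, col=3): c = -0.3740 + 0.4100i → escape time 9
(row=5, col=4): c = -0.1320 + 0.4100i → escape time 9
(row=5, col=5): c = 0.1100 + 0.4100i → escape time 9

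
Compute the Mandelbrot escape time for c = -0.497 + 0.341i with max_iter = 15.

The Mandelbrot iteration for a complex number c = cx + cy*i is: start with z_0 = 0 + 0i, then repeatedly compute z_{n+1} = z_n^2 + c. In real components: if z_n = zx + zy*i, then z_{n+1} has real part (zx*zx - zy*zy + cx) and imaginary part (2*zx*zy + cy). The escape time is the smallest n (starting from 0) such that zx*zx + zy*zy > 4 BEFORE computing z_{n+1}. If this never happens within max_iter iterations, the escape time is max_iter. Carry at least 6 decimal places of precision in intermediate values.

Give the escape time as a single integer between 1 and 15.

Answer: 15

Derivation:
z_0 = 0 + 0i, c = -0.4970 + 0.3410i
Iter 1: z = -0.4970 + 0.3410i, |z|^2 = 0.3633
Iter 2: z = -0.3663 + 0.0020i, |z|^2 = 0.1342
Iter 3: z = -0.3628 + 0.3395i, |z|^2 = 0.2469
Iter 4: z = -0.4806 + 0.0946i, |z|^2 = 0.2399
Iter 5: z = -0.2750 + 0.2500i, |z|^2 = 0.1381
Iter 6: z = -0.4839 + 0.2035i, |z|^2 = 0.2756
Iter 7: z = -0.3042 + 0.1441i, |z|^2 = 0.1133
Iter 8: z = -0.4252 + 0.2533i, |z|^2 = 0.2450
Iter 9: z = -0.3804 + 0.1256i, |z|^2 = 0.1605
Iter 10: z = -0.3681 + 0.2455i, |z|^2 = 0.1957
Iter 11: z = -0.4218 + 0.1603i, |z|^2 = 0.2036
Iter 12: z = -0.3448 + 0.2058i, |z|^2 = 0.1612
Iter 13: z = -0.4205 + 0.1991i, |z|^2 = 0.2164
Iter 14: z = -0.3599 + 0.1736i, |z|^2 = 0.1596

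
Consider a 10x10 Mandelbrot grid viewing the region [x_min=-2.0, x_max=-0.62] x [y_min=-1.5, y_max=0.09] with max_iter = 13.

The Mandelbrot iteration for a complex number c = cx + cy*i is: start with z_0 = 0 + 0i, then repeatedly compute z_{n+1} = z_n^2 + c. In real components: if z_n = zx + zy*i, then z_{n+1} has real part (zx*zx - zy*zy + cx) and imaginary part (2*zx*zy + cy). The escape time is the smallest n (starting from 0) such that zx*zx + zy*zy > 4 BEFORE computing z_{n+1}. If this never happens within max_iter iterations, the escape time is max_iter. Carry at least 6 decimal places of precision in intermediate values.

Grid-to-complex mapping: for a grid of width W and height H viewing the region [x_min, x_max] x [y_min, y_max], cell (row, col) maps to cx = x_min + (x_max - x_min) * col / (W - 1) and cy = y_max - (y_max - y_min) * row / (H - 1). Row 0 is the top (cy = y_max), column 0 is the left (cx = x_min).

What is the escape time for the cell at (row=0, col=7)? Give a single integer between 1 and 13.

Answer: 13

Derivation:
z_0 = 0 + 0i, c = -0.9267 + 0.0900i
Iter 1: z = -0.9267 + 0.0900i, |z|^2 = 0.8668
Iter 2: z = -0.0761 + -0.0768i, |z|^2 = 0.0117
Iter 3: z = -0.9268 + 0.1017i, |z|^2 = 0.8693
Iter 4: z = -0.0781 + -0.0985i, |z|^2 = 0.0158
Iter 5: z = -0.9303 + 0.1054i, |z|^2 = 0.8765
Iter 6: z = -0.0724 + -0.1061i, |z|^2 = 0.0165
Iter 7: z = -0.9327 + 0.1054i, |z|^2 = 0.8810
Iter 8: z = -0.0679 + -0.1065i, |z|^2 = 0.0160
Iter 9: z = -0.9334 + 0.1045i, |z|^2 = 0.8822
Iter 10: z = -0.0663 + -0.1050i, |z|^2 = 0.0154
Iter 11: z = -0.9333 + 0.1039i, |z|^2 = 0.8818
Iter 12: z = -0.0664 + -0.1040i, |z|^2 = 0.0152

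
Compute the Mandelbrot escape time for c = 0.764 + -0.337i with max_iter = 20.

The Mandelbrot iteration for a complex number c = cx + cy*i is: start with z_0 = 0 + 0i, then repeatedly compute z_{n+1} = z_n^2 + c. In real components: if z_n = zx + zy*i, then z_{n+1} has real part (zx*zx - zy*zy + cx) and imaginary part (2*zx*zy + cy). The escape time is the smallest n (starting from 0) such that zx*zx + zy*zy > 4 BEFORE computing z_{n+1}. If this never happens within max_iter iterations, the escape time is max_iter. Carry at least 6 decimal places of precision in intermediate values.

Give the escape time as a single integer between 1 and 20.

z_0 = 0 + 0i, c = 0.7640 + -0.3370i
Iter 1: z = 0.7640 + -0.3370i, |z|^2 = 0.6973
Iter 2: z = 1.2341 + -0.8519i, |z|^2 = 2.2489
Iter 3: z = 1.5613 + -2.4398i, |z|^2 = 8.3902
Escaped at iteration 3

Answer: 3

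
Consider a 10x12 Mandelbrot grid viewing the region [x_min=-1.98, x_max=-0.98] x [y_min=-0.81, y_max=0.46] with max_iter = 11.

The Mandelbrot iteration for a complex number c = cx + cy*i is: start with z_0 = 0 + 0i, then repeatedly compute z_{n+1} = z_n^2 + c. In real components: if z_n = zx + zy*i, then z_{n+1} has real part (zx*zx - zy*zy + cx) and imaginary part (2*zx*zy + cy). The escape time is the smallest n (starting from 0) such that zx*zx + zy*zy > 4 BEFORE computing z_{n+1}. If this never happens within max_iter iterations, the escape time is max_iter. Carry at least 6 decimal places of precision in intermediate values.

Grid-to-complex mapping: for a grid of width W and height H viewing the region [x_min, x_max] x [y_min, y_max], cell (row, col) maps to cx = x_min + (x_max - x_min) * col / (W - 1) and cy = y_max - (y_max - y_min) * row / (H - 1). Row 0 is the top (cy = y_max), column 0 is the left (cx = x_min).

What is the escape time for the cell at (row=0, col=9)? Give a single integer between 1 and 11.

z_0 = 0 + 0i, c = -0.9800 + 0.4600i
Iter 1: z = -0.9800 + 0.4600i, |z|^2 = 1.1720
Iter 2: z = -0.2312 + -0.4416i, |z|^2 = 0.2485
Iter 3: z = -1.1216 + 0.6642i, |z|^2 = 1.6990
Iter 4: z = -0.1633 + -1.0299i, |z|^2 = 1.0873
Iter 5: z = -2.0140 + 0.7963i, |z|^2 = 4.6901
Escaped at iteration 5

Answer: 5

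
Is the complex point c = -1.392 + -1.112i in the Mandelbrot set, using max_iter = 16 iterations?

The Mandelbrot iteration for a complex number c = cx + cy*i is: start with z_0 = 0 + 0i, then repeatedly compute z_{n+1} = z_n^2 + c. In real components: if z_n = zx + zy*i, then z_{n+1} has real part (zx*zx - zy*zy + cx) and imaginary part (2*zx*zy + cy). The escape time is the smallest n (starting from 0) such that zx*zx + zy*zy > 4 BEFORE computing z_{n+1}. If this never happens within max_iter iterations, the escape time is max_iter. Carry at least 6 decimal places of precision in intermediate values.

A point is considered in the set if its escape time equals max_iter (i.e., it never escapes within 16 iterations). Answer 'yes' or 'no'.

Answer: no

Derivation:
z_0 = 0 + 0i, c = -1.3920 + -1.1120i
Iter 1: z = -1.3920 + -1.1120i, |z|^2 = 3.1742
Iter 2: z = -0.6909 + 1.9838i, |z|^2 = 4.4128
Escaped at iteration 2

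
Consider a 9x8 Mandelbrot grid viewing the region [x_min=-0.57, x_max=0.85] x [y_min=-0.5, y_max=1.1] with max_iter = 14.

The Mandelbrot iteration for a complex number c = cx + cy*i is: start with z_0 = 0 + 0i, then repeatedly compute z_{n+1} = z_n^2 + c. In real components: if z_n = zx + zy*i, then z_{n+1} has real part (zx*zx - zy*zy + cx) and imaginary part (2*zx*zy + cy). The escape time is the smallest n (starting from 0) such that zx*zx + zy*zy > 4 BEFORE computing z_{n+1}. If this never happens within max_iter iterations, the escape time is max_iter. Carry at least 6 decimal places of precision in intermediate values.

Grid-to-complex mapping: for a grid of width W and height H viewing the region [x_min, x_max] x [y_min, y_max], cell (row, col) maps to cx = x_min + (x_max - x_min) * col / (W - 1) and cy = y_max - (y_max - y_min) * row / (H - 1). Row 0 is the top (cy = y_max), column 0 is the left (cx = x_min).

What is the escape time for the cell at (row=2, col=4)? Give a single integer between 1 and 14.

z_0 = 0 + 0i, c = 0.1400 + 0.6429i
Iter 1: z = 0.1400 + 0.6429i, |z|^2 = 0.4329
Iter 2: z = -0.2537 + 0.8229i, |z|^2 = 0.7414
Iter 3: z = -0.4727 + 0.2254i, |z|^2 = 0.2743
Iter 4: z = 0.3127 + 0.4297i, |z|^2 = 0.2825
Iter 5: z = 0.0531 + 0.9116i, |z|^2 = 0.8338
Iter 6: z = -0.6882 + 0.7397i, |z|^2 = 1.0207
Iter 7: z = 0.0665 + -0.3752i, |z|^2 = 0.1452
Iter 8: z = 0.0036 + 0.5929i, |z|^2 = 0.3516
Iter 9: z = -0.2115 + 0.6472i, |z|^2 = 0.4636
Iter 10: z = -0.2341 + 0.3691i, |z|^2 = 0.1910
Iter 11: z = 0.0586 + 0.4701i, |z|^2 = 0.2244
Iter 12: z = -0.0775 + 0.6979i, |z|^2 = 0.4931
Iter 13: z = -0.3411 + 0.5346i, |z|^2 = 0.4022

Answer: 14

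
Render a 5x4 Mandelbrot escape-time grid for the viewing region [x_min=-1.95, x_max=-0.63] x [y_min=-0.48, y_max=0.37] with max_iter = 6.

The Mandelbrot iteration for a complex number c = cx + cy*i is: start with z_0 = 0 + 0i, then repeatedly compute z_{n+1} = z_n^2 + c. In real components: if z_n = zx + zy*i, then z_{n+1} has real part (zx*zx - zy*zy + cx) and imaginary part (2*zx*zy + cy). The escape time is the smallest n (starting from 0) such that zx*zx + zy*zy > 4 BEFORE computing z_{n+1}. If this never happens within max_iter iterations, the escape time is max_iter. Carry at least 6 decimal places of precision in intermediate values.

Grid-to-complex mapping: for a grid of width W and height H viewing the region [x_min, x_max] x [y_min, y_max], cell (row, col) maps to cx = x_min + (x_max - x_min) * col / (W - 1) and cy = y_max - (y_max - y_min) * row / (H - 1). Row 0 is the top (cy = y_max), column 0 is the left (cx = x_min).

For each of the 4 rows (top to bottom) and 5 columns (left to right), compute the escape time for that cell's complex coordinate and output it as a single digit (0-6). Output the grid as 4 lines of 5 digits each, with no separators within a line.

Answer: 24666
46666
35666
13456

Derivation:
(row=0, col=0): c = -1.9500 + 0.3700i → escape time 2
(row=0, col=1): c = -1.6200 + 0.3700i → escape time 4
(row=0, col=2): c = -1.2900 + 0.3700i → escape time 6
(row=0, col=3): c = -0.9600 + 0.3700i → escape time 6
(row=0, col=4): c = -0.6300 + 0.3700i → escape time 6
(row=1, col=0): c = -1.9500 + 0.0867i → escape time 4
(row=1, col=1): c = -1.6200 + 0.0867i → escape time 6
(row=1, col=2): c = -1.2900 + 0.0867i → escape time 6
(row=1, col=3): c = -0.9600 + 0.0867i → escape time 6
(row=1, col=4): c = -0.6300 + 0.0867i → escape time 6
(row=2, col=0): c = -1.9500 + -0.1967i → escape time 3
(row=2, col=1): c = -1.6200 + -0.1967i → escape time 5
(row=2, col=2): c = -1.2900 + -0.1967i → escape time 6
(row=2, col=3): c = -0.9600 + -0.1967i → escape time 6
(row=2, col=4): c = -0.6300 + -0.1967i → escape time 6
(row=3, col=0): c = -1.9500 + -0.4800i → escape time 1
(row=3, col=1): c = -1.6200 + -0.4800i → escape time 3
(row=3, col=2): c = -1.2900 + -0.4800i → escape time 4
(row=3, col=3): c = -0.9600 + -0.4800i → escape time 5
(row=3, col=4): c = -0.6300 + -0.4800i → escape time 6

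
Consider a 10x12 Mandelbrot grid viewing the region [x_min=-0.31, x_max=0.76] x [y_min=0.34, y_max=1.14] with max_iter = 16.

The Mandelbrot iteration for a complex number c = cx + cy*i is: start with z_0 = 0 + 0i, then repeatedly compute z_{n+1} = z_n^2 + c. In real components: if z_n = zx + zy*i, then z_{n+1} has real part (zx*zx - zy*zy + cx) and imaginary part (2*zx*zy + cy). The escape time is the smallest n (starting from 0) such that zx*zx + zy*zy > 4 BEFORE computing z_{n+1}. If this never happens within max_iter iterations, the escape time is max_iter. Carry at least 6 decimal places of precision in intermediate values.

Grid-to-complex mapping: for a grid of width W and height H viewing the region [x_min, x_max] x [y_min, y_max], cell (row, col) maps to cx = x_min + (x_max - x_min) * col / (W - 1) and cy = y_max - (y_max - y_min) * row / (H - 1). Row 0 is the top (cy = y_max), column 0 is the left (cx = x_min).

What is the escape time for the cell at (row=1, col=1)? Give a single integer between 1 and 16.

Answer: 9

Derivation:
z_0 = 0 + 0i, c = -0.1911 + 1.0673i
Iter 1: z = -0.1911 + 1.0673i, |z|^2 = 1.1756
Iter 2: z = -1.2937 + 0.6593i, |z|^2 = 2.1083
Iter 3: z = 1.0477 + -0.6386i, |z|^2 = 1.5056
Iter 4: z = 0.4987 + -0.2710i, |z|^2 = 0.3222
Iter 5: z = -0.0158 + 0.7970i, |z|^2 = 0.6355
Iter 6: z = -0.8261 + 1.0421i, |z|^2 = 1.7684
Iter 7: z = -0.5947 + -0.6544i, |z|^2 = 0.7819
Iter 8: z = -0.2657 + 1.8456i, |z|^2 = 3.4769
Iter 9: z = -3.5268 + 0.0864i, |z|^2 = 12.4457
Escaped at iteration 9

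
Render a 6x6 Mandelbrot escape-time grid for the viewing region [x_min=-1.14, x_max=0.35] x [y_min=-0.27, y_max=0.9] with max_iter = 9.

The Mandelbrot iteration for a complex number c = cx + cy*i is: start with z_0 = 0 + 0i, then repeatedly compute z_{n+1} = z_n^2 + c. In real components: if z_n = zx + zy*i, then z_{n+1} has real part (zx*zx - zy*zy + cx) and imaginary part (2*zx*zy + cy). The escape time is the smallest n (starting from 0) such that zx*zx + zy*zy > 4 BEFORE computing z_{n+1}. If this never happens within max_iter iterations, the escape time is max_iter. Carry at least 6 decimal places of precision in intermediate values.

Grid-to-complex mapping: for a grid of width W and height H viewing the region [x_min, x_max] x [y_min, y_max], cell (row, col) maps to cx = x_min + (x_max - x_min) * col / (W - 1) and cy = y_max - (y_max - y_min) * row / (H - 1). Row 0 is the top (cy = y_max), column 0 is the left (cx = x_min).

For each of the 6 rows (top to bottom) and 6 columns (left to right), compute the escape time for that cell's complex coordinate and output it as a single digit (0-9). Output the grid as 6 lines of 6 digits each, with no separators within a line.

Answer: 334864
349999
679999
999999
999999
999999

Derivation:
(row=0, col=0): c = -1.1400 + 0.9000i → escape time 3
(row=0, col=1): c = -0.8420 + 0.9000i → escape time 3
(row=0, col=2): c = -0.5440 + 0.9000i → escape time 4
(row=0, col=3): c = -0.2460 + 0.9000i → escape time 8
(row=0, col=4): c = 0.0520 + 0.9000i → escape time 6
(row=0, col=5): c = 0.3500 + 0.9000i → escape time 4
(row=1, col=0): c = -1.1400 + 0.6660i → escape time 3
(row=1, col=1): c = -0.8420 + 0.6660i → escape time 4
(row=1, col=2): c = -0.5440 + 0.6660i → escape time 9
(row=1, col=3): c = -0.2460 + 0.6660i → escape time 9
(row=1, col=4): c = 0.0520 + 0.6660i → escape time 9
(row=1, col=5): c = 0.3500 + 0.6660i → escape time 9
(row=2, col=0): c = -1.1400 + 0.4320i → escape time 6
(row=2, col=1): c = -0.8420 + 0.4320i → escape time 7
(row=2, col=2): c = -0.5440 + 0.4320i → escape time 9
(row=2, col=3): c = -0.2460 + 0.4320i → escape time 9
(row=2, col=4): c = 0.0520 + 0.4320i → escape time 9
(row=2, col=5): c = 0.3500 + 0.4320i → escape time 9
(row=3, col=0): c = -1.1400 + 0.1980i → escape time 9
(row=3, col=1): c = -0.8420 + 0.1980i → escape time 9
(row=3, col=2): c = -0.5440 + 0.1980i → escape time 9
(row=3, col=3): c = -0.2460 + 0.1980i → escape time 9
(row=3, col=4): c = 0.0520 + 0.1980i → escape time 9
(row=3, col=5): c = 0.3500 + 0.1980i → escape time 9
(row=4, col=0): c = -1.1400 + -0.0360i → escape time 9
(row=4, col=1): c = -0.8420 + -0.0360i → escape time 9
(row=4, col=2): c = -0.5440 + -0.0360i → escape time 9
(row=4, col=3): c = -0.2460 + -0.0360i → escape time 9
(row=4, col=4): c = 0.0520 + -0.0360i → escape time 9
(row=4, col=5): c = 0.3500 + -0.0360i → escape time 9
(row=5, col=0): c = -1.1400 + -0.2700i → escape time 9
(row=5, col=1): c = -0.8420 + -0.2700i → escape time 9
(row=5, col=2): c = -0.5440 + -0.2700i → escape time 9
(row=5, col=3): c = -0.2460 + -0.2700i → escape time 9
(row=5, col=4): c = 0.0520 + -0.2700i → escape time 9
(row=5, col=5): c = 0.3500 + -0.2700i → escape time 9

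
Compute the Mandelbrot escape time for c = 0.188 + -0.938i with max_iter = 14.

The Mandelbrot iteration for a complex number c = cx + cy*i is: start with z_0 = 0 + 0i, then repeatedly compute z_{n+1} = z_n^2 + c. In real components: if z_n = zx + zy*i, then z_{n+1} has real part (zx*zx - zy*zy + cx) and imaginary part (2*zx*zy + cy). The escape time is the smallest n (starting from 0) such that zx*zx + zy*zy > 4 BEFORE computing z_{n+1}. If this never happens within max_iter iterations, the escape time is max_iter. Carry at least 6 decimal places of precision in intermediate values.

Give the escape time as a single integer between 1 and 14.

z_0 = 0 + 0i, c = 0.1880 + -0.9380i
Iter 1: z = 0.1880 + -0.9380i, |z|^2 = 0.9152
Iter 2: z = -0.6565 + -1.2907i, |z|^2 = 2.0969
Iter 3: z = -1.0469 + 0.7567i, |z|^2 = 1.6685
Iter 4: z = 0.7114 + -2.5223i, |z|^2 = 6.8681
Escaped at iteration 4

Answer: 4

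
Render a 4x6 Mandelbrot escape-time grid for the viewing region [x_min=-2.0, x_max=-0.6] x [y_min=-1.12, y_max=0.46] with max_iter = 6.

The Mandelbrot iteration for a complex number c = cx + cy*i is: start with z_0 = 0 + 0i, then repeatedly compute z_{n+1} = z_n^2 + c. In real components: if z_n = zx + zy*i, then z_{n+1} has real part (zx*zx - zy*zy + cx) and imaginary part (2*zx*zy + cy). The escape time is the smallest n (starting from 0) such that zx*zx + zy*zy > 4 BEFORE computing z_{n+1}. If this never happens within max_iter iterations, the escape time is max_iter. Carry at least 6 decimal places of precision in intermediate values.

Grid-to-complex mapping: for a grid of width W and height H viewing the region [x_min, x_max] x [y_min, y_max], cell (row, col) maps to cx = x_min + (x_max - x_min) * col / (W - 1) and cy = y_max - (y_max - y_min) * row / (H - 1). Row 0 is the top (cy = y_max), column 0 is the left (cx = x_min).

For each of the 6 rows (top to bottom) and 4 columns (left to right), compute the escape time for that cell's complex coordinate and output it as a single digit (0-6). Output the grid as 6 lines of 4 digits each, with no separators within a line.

Answer: 1356
1666
1566
1356
1334
1233

Derivation:
(row=0, col=0): c = -2.0000 + 0.4600i → escape time 1
(row=0, col=1): c = -1.5333 + 0.4600i → escape time 3
(row=0, col=2): c = -1.0667 + 0.4600i → escape time 5
(row=0, col=3): c = -0.6000 + 0.4600i → escape time 6
(row=1, col=0): c = -2.0000 + 0.1440i → escape time 1
(row=1, col=1): c = -1.5333 + 0.1440i → escape time 6
(row=1, col=2): c = -1.0667 + 0.1440i → escape time 6
(row=1, col=3): c = -0.6000 + 0.1440i → escape time 6
(row=2, col=0): c = -2.0000 + -0.1720i → escape time 1
(row=2, col=1): c = -1.5333 + -0.1720i → escape time 5
(row=2, col=2): c = -1.0667 + -0.1720i → escape time 6
(row=2, col=3): c = -0.6000 + -0.1720i → escape time 6
(row=3, col=0): c = -2.0000 + -0.4880i → escape time 1
(row=3, col=1): c = -1.5333 + -0.4880i → escape time 3
(row=3, col=2): c = -1.0667 + -0.4880i → escape time 5
(row=3, col=3): c = -0.6000 + -0.4880i → escape time 6
(row=4, col=0): c = -2.0000 + -0.8040i → escape time 1
(row=4, col=1): c = -1.5333 + -0.8040i → escape time 3
(row=4, col=2): c = -1.0667 + -0.8040i → escape time 3
(row=4, col=3): c = -0.6000 + -0.8040i → escape time 4
(row=5, col=0): c = -2.0000 + -1.1200i → escape time 1
(row=5, col=1): c = -1.5333 + -1.1200i → escape time 2
(row=5, col=2): c = -1.0667 + -1.1200i → escape time 3
(row=5, col=3): c = -0.6000 + -1.1200i → escape time 3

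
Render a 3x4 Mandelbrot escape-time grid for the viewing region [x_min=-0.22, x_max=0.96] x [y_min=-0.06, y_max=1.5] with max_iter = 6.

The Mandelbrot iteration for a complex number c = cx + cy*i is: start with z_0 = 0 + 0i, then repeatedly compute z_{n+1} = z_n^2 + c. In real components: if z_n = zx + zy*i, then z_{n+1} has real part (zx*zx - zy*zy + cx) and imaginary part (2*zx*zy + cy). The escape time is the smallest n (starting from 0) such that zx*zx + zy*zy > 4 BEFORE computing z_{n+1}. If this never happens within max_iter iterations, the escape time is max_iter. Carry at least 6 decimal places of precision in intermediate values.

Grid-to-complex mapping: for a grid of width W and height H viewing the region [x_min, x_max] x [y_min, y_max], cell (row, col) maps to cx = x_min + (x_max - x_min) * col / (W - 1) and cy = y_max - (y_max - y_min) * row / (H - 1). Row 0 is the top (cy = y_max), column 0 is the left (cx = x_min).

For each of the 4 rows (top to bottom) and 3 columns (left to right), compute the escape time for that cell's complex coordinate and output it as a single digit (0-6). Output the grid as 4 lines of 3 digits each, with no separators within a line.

Answer: 222
632
662
663

Derivation:
(row=0, col=0): c = -0.2200 + 1.5000i → escape time 2
(row=0, col=1): c = 0.3700 + 1.5000i → escape time 2
(row=0, col=2): c = 0.9600 + 1.5000i → escape time 2
(row=1, col=0): c = -0.2200 + 0.9800i → escape time 6
(row=1, col=1): c = 0.3700 + 0.9800i → escape time 3
(row=1, col=2): c = 0.9600 + 0.9800i → escape time 2
(row=2, col=0): c = -0.2200 + 0.4600i → escape time 6
(row=2, col=1): c = 0.3700 + 0.4600i → escape time 6
(row=2, col=2): c = 0.9600 + 0.4600i → escape time 2
(row=3, col=0): c = -0.2200 + -0.0600i → escape time 6
(row=3, col=1): c = 0.3700 + -0.0600i → escape time 6
(row=3, col=2): c = 0.9600 + -0.0600i → escape time 3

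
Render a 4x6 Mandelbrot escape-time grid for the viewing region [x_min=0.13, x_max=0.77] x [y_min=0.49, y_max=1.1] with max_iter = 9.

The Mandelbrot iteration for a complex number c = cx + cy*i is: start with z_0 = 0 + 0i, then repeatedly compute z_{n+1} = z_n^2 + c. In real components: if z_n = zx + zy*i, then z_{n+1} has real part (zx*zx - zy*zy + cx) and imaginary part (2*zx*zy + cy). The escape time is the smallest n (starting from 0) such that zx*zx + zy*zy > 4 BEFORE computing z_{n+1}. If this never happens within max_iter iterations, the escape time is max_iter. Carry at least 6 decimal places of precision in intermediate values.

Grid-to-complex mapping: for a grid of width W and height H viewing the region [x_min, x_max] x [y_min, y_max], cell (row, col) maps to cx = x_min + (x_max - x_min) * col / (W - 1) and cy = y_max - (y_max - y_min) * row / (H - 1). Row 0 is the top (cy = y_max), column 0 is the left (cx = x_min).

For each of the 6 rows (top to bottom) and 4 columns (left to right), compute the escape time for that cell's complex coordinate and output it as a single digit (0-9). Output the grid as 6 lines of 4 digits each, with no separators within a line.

Answer: 4222
4322
5432
7532
9933
9943

Derivation:
(row=0, col=0): c = 0.1300 + 1.1000i → escape time 4
(row=0, col=1): c = 0.3433 + 1.1000i → escape time 2
(row=0, col=2): c = 0.5567 + 1.1000i → escape time 2
(row=0, col=3): c = 0.7700 + 1.1000i → escape time 2
(row=1, col=0): c = 0.1300 + 0.9780i → escape time 4
(row=1, col=1): c = 0.3433 + 0.9780i → escape time 3
(row=1, col=2): c = 0.5567 + 0.9780i → escape time 2
(row=1, col=3): c = 0.7700 + 0.9780i → escape time 2
(row=2, col=0): c = 0.1300 + 0.8560i → escape time 5
(row=2, col=1): c = 0.3433 + 0.8560i → escape time 4
(row=2, col=2): c = 0.5567 + 0.8560i → escape time 3
(row=2, col=3): c = 0.7700 + 0.8560i → escape time 2
(row=3, col=0): c = 0.1300 + 0.7340i → escape time 7
(row=3, col=1): c = 0.3433 + 0.7340i → escape time 5
(row=3, col=2): c = 0.5567 + 0.7340i → escape time 3
(row=3, col=3): c = 0.7700 + 0.7340i → escape time 2
(row=4, col=0): c = 0.1300 + 0.6120i → escape time 9
(row=4, col=1): c = 0.3433 + 0.6120i → escape time 9
(row=4, col=2): c = 0.5567 + 0.6120i → escape time 3
(row=4, col=3): c = 0.7700 + 0.6120i → escape time 3
(row=5, col=0): c = 0.1300 + 0.4900i → escape time 9
(row=5, col=1): c = 0.3433 + 0.4900i → escape time 9
(row=5, col=2): c = 0.5567 + 0.4900i → escape time 4
(row=5, col=3): c = 0.7700 + 0.4900i → escape time 3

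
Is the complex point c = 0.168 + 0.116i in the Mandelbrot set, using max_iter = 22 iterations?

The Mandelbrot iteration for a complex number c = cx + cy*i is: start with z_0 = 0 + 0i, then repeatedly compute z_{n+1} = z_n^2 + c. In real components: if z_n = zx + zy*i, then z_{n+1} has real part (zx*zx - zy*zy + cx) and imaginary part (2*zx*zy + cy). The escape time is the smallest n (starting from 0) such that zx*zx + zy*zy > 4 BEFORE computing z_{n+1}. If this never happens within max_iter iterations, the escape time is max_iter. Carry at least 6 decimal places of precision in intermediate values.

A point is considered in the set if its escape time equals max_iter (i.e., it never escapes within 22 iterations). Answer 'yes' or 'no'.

z_0 = 0 + 0i, c = 0.1680 + 0.1160i
Iter 1: z = 0.1680 + 0.1160i, |z|^2 = 0.0417
Iter 2: z = 0.1828 + 0.1550i, |z|^2 = 0.0574
Iter 3: z = 0.1774 + 0.1726i, |z|^2 = 0.0613
Iter 4: z = 0.1697 + 0.1773i, |z|^2 = 0.0602
Iter 5: z = 0.1654 + 0.1761i, |z|^2 = 0.0584
Iter 6: z = 0.1643 + 0.1743i, |z|^2 = 0.0574
Iter 7: z = 0.1646 + 0.1733i, |z|^2 = 0.0571
Iter 8: z = 0.1651 + 0.1731i, |z|^2 = 0.0572
Iter 9: z = 0.1653 + 0.1731i, |z|^2 = 0.0573
Iter 10: z = 0.1653 + 0.1732i, |z|^2 = 0.0574
Iter 11: z = 0.1653 + 0.1733i, |z|^2 = 0.0574
Iter 12: z = 0.1653 + 0.1733i, |z|^2 = 0.0574
Iter 13: z = 0.1653 + 0.1733i, |z|^2 = 0.0574
Iter 14: z = 0.1653 + 0.1733i, |z|^2 = 0.0573
Iter 15: z = 0.1653 + 0.1733i, |z|^2 = 0.0573
Iter 16: z = 0.1653 + 0.1733i, |z|^2 = 0.0573
Iter 17: z = 0.1653 + 0.1733i, |z|^2 = 0.0574
Iter 18: z = 0.1653 + 0.1733i, |z|^2 = 0.0574
Iter 19: z = 0.1653 + 0.1733i, |z|^2 = 0.0574
Iter 20: z = 0.1653 + 0.1733i, |z|^2 = 0.0574
Iter 21: z = 0.1653 + 0.1733i, |z|^2 = 0.0574
Did not escape in 22 iterations → in set

Answer: yes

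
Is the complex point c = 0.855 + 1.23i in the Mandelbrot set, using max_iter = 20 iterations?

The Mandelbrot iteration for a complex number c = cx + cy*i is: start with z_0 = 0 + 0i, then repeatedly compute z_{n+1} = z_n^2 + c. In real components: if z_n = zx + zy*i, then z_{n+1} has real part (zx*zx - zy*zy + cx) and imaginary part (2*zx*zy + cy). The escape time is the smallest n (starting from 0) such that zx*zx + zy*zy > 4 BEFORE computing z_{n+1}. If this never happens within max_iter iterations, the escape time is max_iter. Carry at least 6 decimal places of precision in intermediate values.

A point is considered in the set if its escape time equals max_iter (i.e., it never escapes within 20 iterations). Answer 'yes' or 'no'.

z_0 = 0 + 0i, c = 0.8550 + 1.2300i
Iter 1: z = 0.8550 + 1.2300i, |z|^2 = 2.2439
Iter 2: z = 0.0731 + 3.3333i, |z|^2 = 11.1162
Escaped at iteration 2

Answer: no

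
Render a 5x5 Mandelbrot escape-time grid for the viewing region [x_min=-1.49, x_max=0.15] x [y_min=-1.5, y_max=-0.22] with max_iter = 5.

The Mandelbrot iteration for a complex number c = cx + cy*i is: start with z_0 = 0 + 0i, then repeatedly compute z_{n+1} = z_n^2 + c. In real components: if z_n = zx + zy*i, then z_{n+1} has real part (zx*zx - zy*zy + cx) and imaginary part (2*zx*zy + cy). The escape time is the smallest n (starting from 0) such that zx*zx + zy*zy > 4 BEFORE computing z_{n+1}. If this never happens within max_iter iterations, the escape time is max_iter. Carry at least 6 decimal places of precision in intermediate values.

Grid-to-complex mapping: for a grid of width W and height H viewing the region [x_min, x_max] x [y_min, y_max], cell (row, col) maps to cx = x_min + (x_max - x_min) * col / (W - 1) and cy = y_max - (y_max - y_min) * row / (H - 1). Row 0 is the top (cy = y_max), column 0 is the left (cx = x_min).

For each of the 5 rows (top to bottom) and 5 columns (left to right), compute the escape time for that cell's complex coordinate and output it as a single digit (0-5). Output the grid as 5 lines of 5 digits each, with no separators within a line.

Answer: 55555
35555
33455
23333
12222

Derivation:
(row=0, col=0): c = -1.4900 + -0.2200i → escape time 5
(row=0, col=1): c = -1.0800 + -0.2200i → escape time 5
(row=0, col=2): c = -0.6700 + -0.2200i → escape time 5
(row=0, col=3): c = -0.2600 + -0.2200i → escape time 5
(row=0, col=4): c = 0.1500 + -0.2200i → escape time 5
(row=1, col=0): c = -1.4900 + -0.5400i → escape time 3
(row=1, col=1): c = -1.0800 + -0.5400i → escape time 5
(row=1, col=2): c = -0.6700 + -0.5400i → escape time 5
(row=1, col=3): c = -0.2600 + -0.5400i → escape time 5
(row=1, col=4): c = 0.1500 + -0.5400i → escape time 5
(row=2, col=0): c = -1.4900 + -0.8600i → escape time 3
(row=2, col=1): c = -1.0800 + -0.8600i → escape time 3
(row=2, col=2): c = -0.6700 + -0.8600i → escape time 4
(row=2, col=3): c = -0.2600 + -0.8600i → escape time 5
(row=2, col=4): c = 0.1500 + -0.8600i → escape time 5
(row=3, col=0): c = -1.4900 + -1.1800i → escape time 2
(row=3, col=1): c = -1.0800 + -1.1800i → escape time 3
(row=3, col=2): c = -0.6700 + -1.1800i → escape time 3
(row=3, col=3): c = -0.2600 + -1.1800i → escape time 3
(row=3, col=4): c = 0.1500 + -1.1800i → escape time 3
(row=4, col=0): c = -1.4900 + -1.5000i → escape time 1
(row=4, col=1): c = -1.0800 + -1.5000i → escape time 2
(row=4, col=2): c = -0.6700 + -1.5000i → escape time 2
(row=4, col=3): c = -0.2600 + -1.5000i → escape time 2
(row=4, col=4): c = 0.1500 + -1.5000i → escape time 2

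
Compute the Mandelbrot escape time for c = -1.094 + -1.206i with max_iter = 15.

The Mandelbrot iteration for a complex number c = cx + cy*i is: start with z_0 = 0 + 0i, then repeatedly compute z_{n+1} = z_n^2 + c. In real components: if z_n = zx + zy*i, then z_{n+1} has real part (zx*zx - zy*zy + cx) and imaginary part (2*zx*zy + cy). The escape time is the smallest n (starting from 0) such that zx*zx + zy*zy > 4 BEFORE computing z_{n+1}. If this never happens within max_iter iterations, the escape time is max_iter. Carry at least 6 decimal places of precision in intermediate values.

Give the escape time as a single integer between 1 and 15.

Answer: 3

Derivation:
z_0 = 0 + 0i, c = -1.0940 + -1.2060i
Iter 1: z = -1.0940 + -1.2060i, |z|^2 = 2.6513
Iter 2: z = -1.3516 + 1.4327i, |z|^2 = 3.8795
Iter 3: z = -1.3199 + -5.0790i, |z|^2 = 27.5378
Escaped at iteration 3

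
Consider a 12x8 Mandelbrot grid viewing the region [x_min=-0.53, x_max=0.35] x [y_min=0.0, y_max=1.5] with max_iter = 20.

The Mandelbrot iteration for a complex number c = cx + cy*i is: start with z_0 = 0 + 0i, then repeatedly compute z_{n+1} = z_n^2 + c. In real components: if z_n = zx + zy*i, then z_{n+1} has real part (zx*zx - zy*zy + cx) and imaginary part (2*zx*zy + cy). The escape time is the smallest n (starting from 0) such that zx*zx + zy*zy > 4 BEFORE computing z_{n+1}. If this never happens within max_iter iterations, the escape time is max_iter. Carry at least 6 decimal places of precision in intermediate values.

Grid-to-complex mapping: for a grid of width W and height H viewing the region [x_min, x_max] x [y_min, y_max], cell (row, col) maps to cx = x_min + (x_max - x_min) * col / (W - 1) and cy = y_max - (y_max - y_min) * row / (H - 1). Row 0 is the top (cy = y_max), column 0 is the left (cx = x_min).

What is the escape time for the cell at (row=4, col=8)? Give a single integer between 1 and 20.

z_0 = 0 + 0i, c = 0.1100 + 0.6429i
Iter 1: z = 0.1100 + 0.6429i, |z|^2 = 0.4254
Iter 2: z = -0.2912 + 0.7843i, |z|^2 = 0.6999
Iter 3: z = -0.4203 + 0.1861i, |z|^2 = 0.2113
Iter 4: z = 0.2520 + 0.4864i, |z|^2 = 0.3001
Iter 5: z = -0.0630 + 0.8880i, |z|^2 = 0.7925
Iter 6: z = -0.6746 + 0.5309i, |z|^2 = 0.7369
Iter 7: z = 0.2832 + -0.0734i, |z|^2 = 0.0856
Iter 8: z = 0.1848 + 0.6013i, |z|^2 = 0.3957
Iter 9: z = -0.2174 + 0.8651i, |z|^2 = 0.7957
Iter 10: z = -0.5912 + 0.2668i, |z|^2 = 0.4207
Iter 11: z = 0.3883 + 0.3274i, |z|^2 = 0.2580
Iter 12: z = 0.1536 + 0.8972i, |z|^2 = 0.8285
Iter 13: z = -0.6713 + 0.9185i, |z|^2 = 1.2943
Iter 14: z = -0.2829 + -0.5903i, |z|^2 = 0.4285
Iter 15: z = -0.1585 + 0.9769i, |z|^2 = 0.9794
Iter 16: z = -0.8192 + 0.3332i, |z|^2 = 0.7821
Iter 17: z = 0.6700 + 0.0969i, |z|^2 = 0.4583
Iter 18: z = 0.5495 + 0.7727i, |z|^2 = 0.8990
Iter 19: z = -0.1851 + 1.4920i, |z|^2 = 2.2604

Answer: 20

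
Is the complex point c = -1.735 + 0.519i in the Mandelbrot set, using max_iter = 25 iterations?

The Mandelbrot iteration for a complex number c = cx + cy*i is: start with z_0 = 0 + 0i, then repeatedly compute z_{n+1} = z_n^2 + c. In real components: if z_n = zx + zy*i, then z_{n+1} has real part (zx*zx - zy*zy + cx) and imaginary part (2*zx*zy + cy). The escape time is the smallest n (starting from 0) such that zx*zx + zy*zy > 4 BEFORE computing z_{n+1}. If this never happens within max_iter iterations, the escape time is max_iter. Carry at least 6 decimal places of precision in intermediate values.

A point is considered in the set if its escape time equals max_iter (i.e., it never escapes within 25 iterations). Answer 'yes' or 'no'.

Answer: no

Derivation:
z_0 = 0 + 0i, c = -1.7350 + 0.5190i
Iter 1: z = -1.7350 + 0.5190i, |z|^2 = 3.2796
Iter 2: z = 1.0059 + -1.2819i, |z|^2 = 2.6551
Iter 3: z = -2.3666 + -2.0599i, |z|^2 = 9.8439
Escaped at iteration 3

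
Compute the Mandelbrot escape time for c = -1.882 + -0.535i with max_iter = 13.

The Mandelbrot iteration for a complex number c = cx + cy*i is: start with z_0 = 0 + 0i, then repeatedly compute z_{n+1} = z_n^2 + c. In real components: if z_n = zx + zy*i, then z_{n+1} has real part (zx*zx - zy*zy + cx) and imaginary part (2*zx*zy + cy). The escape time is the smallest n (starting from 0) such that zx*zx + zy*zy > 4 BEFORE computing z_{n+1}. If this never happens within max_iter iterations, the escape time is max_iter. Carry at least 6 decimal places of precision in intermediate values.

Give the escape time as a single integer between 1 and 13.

Answer: 2

Derivation:
z_0 = 0 + 0i, c = -1.8820 + -0.5350i
Iter 1: z = -1.8820 + -0.5350i, |z|^2 = 3.8281
Iter 2: z = 1.3737 + 1.4787i, |z|^2 = 4.0737
Escaped at iteration 2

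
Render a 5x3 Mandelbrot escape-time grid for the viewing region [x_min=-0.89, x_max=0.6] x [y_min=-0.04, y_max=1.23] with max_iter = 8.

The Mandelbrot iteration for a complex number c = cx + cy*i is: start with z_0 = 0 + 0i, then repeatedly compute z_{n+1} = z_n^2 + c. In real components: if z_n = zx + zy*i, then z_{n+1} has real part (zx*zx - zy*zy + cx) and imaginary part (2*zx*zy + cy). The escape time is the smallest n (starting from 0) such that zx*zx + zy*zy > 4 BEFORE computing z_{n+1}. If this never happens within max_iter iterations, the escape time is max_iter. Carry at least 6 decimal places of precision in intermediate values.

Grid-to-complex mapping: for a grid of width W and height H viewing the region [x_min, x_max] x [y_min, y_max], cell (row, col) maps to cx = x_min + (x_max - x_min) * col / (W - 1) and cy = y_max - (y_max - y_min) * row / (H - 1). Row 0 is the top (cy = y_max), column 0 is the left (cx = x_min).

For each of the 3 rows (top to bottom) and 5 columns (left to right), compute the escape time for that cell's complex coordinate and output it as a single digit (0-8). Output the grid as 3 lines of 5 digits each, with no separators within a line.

(row=0, col=0): c = -0.8900 + 1.2300i → escape time 3
(row=0, col=1): c = -0.5175 + 1.2300i → escape time 3
(row=0, col=2): c = -0.1450 + 1.2300i → escape time 3
(row=0, col=3): c = 0.2275 + 1.2300i → escape time 2
(row=0, col=4): c = 0.6000 + 1.2300i → escape time 2
(row=1, col=0): c = -0.8900 + 0.5950i → escape time 5
(row=1, col=1): c = -0.5175 + 0.5950i → escape time 8
(row=1, col=2): c = -0.1450 + 0.5950i → escape time 8
(row=1, col=3): c = 0.2275 + 0.5950i → escape time 8
(row=1, col=4): c = 0.6000 + 0.5950i → escape time 3
(row=2, col=0): c = -0.8900 + -0.0400i → escape time 8
(row=2, col=1): c = -0.5175 + -0.0400i → escape time 8
(row=2, col=2): c = -0.1450 + -0.0400i → escape time 8
(row=2, col=3): c = 0.2275 + -0.0400i → escape time 8
(row=2, col=4): c = 0.6000 + -0.0400i → escape time 4

Answer: 33322
58883
88884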